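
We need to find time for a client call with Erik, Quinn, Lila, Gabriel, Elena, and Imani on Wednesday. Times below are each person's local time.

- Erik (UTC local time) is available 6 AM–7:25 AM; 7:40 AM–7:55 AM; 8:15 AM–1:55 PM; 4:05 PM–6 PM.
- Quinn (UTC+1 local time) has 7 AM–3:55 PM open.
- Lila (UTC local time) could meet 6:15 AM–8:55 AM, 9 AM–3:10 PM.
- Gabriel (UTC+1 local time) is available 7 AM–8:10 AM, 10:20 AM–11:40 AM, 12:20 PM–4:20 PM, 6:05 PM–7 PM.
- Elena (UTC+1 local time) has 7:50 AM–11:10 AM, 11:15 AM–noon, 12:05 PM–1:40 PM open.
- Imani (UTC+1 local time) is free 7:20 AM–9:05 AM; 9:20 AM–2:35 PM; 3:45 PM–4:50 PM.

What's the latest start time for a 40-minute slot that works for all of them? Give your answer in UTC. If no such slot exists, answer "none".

Erik in UTC: 06:00-07:25, 07:40-07:55, 08:15-13:55, 16:05-18:00.
Quinn in UTC: 06:00-14:55 (subtract 1h to convert from UTC+1).
Lila in UTC: 06:15-08:55, 09:00-15:10.
Gabriel in UTC: 06:00-07:10, 09:20-10:40, 11:20-15:20, 17:05-18:00 (subtract 1h to convert from UTC+1).
Elena in UTC: 06:50-10:10, 10:15-11:00, 11:05-12:40 (subtract 1h to convert from UTC+1).
Imani in UTC: 06:20-08:05, 08:20-13:35, 14:45-15:50 (subtract 1h to convert from UTC+1).
Erik ∩ Quinn: 06:00-07:25, 07:40-07:55, 08:15-13:55.
Erik ∩ Quinn ∩ Lila: 06:15-07:25, 07:40-07:55, 08:15-08:55, 09:00-13:55.
Erik ∩ Quinn ∩ Lila ∩ Gabriel: 06:15-07:10, 09:20-10:40, 11:20-13:55.
Erik ∩ Quinn ∩ Lila ∩ Gabriel ∩ Elena: 06:50-07:10, 09:20-10:10, 10:15-10:40, 11:20-12:40.
Erik ∩ Quinn ∩ Lila ∩ Gabriel ∩ Elena ∩ Imani: 06:50-07:10, 09:20-10:10, 10:15-10:40, 11:20-12:40.
The last common window of at least 40 minutes is 11:20-12:40; a 40-minute meeting can start as late as 12:00 and still end by 12:40.

12:00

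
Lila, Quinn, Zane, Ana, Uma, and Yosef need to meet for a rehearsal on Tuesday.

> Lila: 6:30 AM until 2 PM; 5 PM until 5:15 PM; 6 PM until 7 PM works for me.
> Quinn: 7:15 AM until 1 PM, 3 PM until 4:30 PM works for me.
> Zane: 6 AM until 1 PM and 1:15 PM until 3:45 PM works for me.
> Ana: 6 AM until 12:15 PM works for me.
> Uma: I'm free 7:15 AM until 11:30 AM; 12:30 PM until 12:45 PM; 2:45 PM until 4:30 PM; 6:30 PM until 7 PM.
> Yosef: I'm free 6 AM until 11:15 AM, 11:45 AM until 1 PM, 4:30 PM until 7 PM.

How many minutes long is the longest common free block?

Lila ∩ Quinn: 07:15-13:00.
Lila ∩ Quinn ∩ Zane: 07:15-13:00.
Lila ∩ Quinn ∩ Zane ∩ Ana: 07:15-12:15.
Lila ∩ Quinn ∩ Zane ∩ Ana ∩ Uma: 07:15-11:30.
Lila ∩ Quinn ∩ Zane ∩ Ana ∩ Uma ∩ Yosef: 07:15-11:15.
The longest is 07:15-11:15 at 240 minutes.

240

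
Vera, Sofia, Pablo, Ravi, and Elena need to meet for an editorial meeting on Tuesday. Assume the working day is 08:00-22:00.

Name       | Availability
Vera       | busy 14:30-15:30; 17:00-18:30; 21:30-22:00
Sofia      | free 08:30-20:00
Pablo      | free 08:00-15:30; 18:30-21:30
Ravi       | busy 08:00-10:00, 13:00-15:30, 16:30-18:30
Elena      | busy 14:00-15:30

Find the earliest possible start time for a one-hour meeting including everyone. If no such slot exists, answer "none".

Vera free: 08:00-14:30, 15:30-17:00, 18:30-21:30 (invert busy blocks within the working day).
Sofia free: 08:30-20:00.
Pablo free: 08:00-15:30, 18:30-21:30.
Ravi free: 10:00-13:00, 15:30-16:30, 18:30-22:00 (invert busy blocks within the working day).
Elena free: 08:00-14:00, 15:30-22:00 (invert busy blocks within the working day).
Vera ∩ Sofia: 08:30-14:30, 15:30-17:00, 18:30-20:00.
Vera ∩ Sofia ∩ Pablo: 08:30-14:30, 18:30-20:00.
Vera ∩ Sofia ∩ Pablo ∩ Ravi: 10:00-13:00, 18:30-20:00.
Vera ∩ Sofia ∩ Pablo ∩ Ravi ∩ Elena: 10:00-13:00, 18:30-20:00.
Those are the intersection windows.
The first common window of at least 60 minutes is 10:00-13:00, so the earliest start is 10:00.

10:00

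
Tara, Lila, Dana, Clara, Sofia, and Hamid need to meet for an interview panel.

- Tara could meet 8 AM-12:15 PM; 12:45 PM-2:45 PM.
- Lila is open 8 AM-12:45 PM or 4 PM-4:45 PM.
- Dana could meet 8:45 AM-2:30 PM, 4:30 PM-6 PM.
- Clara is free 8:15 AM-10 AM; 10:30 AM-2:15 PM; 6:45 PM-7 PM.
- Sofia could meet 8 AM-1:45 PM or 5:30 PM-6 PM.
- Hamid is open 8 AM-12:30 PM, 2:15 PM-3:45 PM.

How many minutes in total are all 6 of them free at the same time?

Tara ∩ Lila: 08:00-12:15.
Tara ∩ Lila ∩ Dana: 08:45-12:15.
Tara ∩ Lila ∩ Dana ∩ Clara: 08:45-10:00, 10:30-12:15.
Tara ∩ Lila ∩ Dana ∩ Clara ∩ Sofia: 08:45-10:00, 10:30-12:15.
Tara ∩ Lila ∩ Dana ∩ Clara ∩ Sofia ∩ Hamid: 08:45-10:00, 10:30-12:15.
Those are the intersection windows.
Summing the common windows: 75 + 105 = 180 minutes.

180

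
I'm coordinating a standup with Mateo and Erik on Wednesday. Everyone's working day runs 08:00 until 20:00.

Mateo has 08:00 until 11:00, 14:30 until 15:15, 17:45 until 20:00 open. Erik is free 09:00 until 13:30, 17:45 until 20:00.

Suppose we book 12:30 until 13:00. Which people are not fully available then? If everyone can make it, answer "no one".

Mateo

Mateo: not fully free for 12:30-13:00. Erik: free for 12:30-13:00.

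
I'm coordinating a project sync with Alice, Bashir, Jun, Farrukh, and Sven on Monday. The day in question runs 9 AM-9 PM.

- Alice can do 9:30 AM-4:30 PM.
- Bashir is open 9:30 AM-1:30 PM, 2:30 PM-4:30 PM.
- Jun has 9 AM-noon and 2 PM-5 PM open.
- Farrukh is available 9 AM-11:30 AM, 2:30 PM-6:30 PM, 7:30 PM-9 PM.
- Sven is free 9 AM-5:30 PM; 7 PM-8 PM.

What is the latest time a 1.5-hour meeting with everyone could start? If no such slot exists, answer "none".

15:00

Alice ∩ Bashir: 09:30-13:30, 14:30-16:30.
Alice ∩ Bashir ∩ Jun: 09:30-12:00, 14:30-16:30.
Alice ∩ Bashir ∩ Jun ∩ Farrukh: 09:30-11:30, 14:30-16:30.
Alice ∩ Bashir ∩ Jun ∩ Farrukh ∩ Sven: 09:30-11:30, 14:30-16:30.
Those are the intersection windows.
The last common window of at least 90 minutes is 14:30-16:30; a 90-minute meeting can start as late as 15:00 and still end by 16:30.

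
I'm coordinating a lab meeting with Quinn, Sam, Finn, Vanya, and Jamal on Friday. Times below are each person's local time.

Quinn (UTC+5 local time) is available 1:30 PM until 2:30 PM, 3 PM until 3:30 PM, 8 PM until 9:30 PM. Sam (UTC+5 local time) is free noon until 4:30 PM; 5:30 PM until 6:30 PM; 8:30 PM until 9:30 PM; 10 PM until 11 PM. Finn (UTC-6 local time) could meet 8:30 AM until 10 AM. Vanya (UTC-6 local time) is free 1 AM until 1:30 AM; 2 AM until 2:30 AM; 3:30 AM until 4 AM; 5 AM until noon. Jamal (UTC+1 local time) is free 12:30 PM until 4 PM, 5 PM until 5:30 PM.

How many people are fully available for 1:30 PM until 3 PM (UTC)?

2

Quinn in UTC: 08:30-09:30, 10:00-10:30, 15:00-16:30 (subtract 5h to convert from UTC+5).
Sam in UTC: 07:00-11:30, 12:30-13:30, 15:30-16:30, 17:00-18:00 (subtract 5h to convert from UTC+5).
Finn in UTC: 14:30-16:00 (add 6h to convert from UTC-6).
Vanya in UTC: 07:00-07:30, 08:00-08:30, 09:30-10:00, 11:00-18:00 (add 6h to convert from UTC-6).
Jamal in UTC: 11:30-15:00, 16:00-16:30 (subtract 1h to convert from UTC+1).
Vanya and Jamal can make the full 13:30-15:00 slot — that's 2.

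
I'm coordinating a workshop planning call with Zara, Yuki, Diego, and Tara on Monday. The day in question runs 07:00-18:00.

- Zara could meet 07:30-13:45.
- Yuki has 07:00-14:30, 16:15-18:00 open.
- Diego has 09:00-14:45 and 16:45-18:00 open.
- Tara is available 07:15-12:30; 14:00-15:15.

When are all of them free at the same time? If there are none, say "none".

Zara ∩ Yuki: 07:30-13:45.
Zara ∩ Yuki ∩ Diego: 09:00-13:45.
Zara ∩ Yuki ∩ Diego ∩ Tara: 09:00-12:30.

09:00-12:30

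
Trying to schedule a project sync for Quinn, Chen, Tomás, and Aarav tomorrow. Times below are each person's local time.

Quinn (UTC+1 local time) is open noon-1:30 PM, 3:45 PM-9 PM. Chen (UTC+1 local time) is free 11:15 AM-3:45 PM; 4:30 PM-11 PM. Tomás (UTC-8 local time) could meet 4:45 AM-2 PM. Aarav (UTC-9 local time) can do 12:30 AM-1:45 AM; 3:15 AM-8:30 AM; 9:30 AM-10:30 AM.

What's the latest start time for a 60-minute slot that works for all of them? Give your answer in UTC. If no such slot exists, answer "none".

18:30

Quinn in UTC: 11:00-12:30, 14:45-20:00 (subtract 1h to convert from UTC+1).
Chen in UTC: 10:15-14:45, 15:30-22:00 (subtract 1h to convert from UTC+1).
Tomás in UTC: 12:45-22:00 (add 8h to convert from UTC-8).
Aarav in UTC: 09:30-10:45, 12:15-17:30, 18:30-19:30 (add 9h to convert from UTC-9).
Quinn ∩ Chen: 11:00-12:30, 15:30-20:00.
Quinn ∩ Chen ∩ Tomás: 15:30-20:00.
Quinn ∩ Chen ∩ Tomás ∩ Aarav: 15:30-17:30, 18:30-19:30.
The last common window of at least 60 minutes is 18:30-19:30; a 60-minute meeting can start as late as 18:30 and still end by 19:30.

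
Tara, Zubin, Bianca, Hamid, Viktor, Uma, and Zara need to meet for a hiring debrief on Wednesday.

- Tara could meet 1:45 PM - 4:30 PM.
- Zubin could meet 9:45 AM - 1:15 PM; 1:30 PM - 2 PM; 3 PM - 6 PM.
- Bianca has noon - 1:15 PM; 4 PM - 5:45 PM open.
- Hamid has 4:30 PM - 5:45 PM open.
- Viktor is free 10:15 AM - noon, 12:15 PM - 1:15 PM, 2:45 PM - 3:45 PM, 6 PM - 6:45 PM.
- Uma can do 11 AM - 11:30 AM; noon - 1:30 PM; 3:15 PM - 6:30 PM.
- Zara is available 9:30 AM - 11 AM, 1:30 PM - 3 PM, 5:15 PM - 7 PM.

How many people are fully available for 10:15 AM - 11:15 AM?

2

Zubin and Viktor can make the full 10:15-11:15 slot — that's 2.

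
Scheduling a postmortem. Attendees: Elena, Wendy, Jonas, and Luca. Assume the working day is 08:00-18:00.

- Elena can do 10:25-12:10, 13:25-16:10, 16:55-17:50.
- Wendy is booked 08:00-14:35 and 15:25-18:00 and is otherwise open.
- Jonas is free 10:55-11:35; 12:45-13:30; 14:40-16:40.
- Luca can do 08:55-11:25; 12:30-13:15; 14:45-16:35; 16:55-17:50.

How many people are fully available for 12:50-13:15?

Elena free: 10:25-12:10, 13:25-16:10, 16:55-17:50.
Wendy free: 14:35-15:25 (invert busy blocks within the working day).
Jonas free: 10:55-11:35, 12:45-13:30, 14:40-16:40.
Luca free: 08:55-11:25, 12:30-13:15, 14:45-16:35, 16:55-17:50.
Jonas and Luca can make the full 12:50-13:15 slot — that's 2.

2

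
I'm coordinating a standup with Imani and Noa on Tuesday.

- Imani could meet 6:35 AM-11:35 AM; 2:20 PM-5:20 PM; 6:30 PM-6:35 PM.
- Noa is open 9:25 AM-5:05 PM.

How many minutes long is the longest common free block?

165

Imani ∩ Noa: 09:25-11:35, 14:20-17:05.
Those are the intersection windows.
The longest is 14:20-17:05 at 165 minutes.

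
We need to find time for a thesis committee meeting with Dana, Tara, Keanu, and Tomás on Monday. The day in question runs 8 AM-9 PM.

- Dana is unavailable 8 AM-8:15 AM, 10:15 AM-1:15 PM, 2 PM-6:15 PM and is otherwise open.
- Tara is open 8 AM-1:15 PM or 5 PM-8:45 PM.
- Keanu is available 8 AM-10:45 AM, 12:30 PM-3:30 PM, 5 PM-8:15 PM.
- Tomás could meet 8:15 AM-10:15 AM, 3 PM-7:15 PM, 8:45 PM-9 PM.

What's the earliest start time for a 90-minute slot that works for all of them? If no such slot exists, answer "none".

08:15

Dana free: 08:15-10:15, 13:15-14:00, 18:15-21:00 (invert busy blocks within the working day).
Tara free: 08:00-13:15, 17:00-20:45.
Keanu free: 08:00-10:45, 12:30-15:30, 17:00-20:15.
Tomás free: 08:15-10:15, 15:00-19:15, 20:45-21:00.
Dana ∩ Tara: 08:15-10:15, 18:15-20:45.
Dana ∩ Tara ∩ Keanu: 08:15-10:15, 18:15-20:15.
Dana ∩ Tara ∩ Keanu ∩ Tomás: 08:15-10:15, 18:15-19:15.
So the common availability across everyone is 08:15-10:15, 18:15-19:15.
The first common window of at least 90 minutes is 08:15-10:15, so the earliest start is 08:15.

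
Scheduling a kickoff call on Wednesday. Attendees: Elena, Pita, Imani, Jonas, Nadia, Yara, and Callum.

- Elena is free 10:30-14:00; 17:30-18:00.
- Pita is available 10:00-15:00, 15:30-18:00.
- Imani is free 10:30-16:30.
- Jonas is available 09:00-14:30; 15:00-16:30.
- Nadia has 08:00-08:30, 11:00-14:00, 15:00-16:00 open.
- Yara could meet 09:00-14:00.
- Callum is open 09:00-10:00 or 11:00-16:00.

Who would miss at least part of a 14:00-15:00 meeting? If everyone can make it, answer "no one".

Elena, Jonas, Nadia, Yara

Elena: not fully free for 14:00-15:00. Pita: free for 14:00-15:00. Imani: free for 14:00-15:00. Jonas: not fully free for 14:00-15:00. Nadia: not fully free for 14:00-15:00. Yara: not fully free for 14:00-15:00. Callum: free for 14:00-15:00.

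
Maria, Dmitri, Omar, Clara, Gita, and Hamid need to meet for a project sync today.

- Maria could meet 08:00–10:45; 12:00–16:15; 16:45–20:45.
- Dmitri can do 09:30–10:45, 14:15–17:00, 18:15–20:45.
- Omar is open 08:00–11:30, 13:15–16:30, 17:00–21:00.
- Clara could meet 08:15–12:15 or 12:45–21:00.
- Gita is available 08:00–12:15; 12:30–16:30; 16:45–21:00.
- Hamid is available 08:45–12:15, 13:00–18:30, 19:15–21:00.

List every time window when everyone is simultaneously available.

09:30-10:45, 14:15-16:15, 18:15-18:30, 19:15-20:45

Maria ∩ Dmitri: 09:30-10:45, 14:15-16:15, 16:45-17:00, 18:15-20:45.
Maria ∩ Dmitri ∩ Omar: 09:30-10:45, 14:15-16:15, 18:15-20:45.
Maria ∩ Dmitri ∩ Omar ∩ Clara: 09:30-10:45, 14:15-16:15, 18:15-20:45.
Maria ∩ Dmitri ∩ Omar ∩ Clara ∩ Gita: 09:30-10:45, 14:15-16:15, 18:15-20:45.
Maria ∩ Dmitri ∩ Omar ∩ Clara ∩ Gita ∩ Hamid: 09:30-10:45, 14:15-16:15, 18:15-18:30, 19:15-20:45.
Those are the intersection windows.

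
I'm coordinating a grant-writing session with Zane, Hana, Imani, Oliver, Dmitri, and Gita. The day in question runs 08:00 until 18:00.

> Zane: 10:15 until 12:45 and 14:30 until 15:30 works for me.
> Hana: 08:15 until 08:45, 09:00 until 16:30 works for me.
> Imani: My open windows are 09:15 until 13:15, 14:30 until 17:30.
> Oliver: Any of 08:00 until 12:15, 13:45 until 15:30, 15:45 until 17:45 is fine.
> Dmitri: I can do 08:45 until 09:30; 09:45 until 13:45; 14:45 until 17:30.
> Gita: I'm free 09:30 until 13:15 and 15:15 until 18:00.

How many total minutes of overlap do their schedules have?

Zane ∩ Hana: 10:15-12:45, 14:30-15:30.
Zane ∩ Hana ∩ Imani: 10:15-12:45, 14:30-15:30.
Zane ∩ Hana ∩ Imani ∩ Oliver: 10:15-12:15, 14:30-15:30.
Zane ∩ Hana ∩ Imani ∩ Oliver ∩ Dmitri: 10:15-12:15, 14:45-15:30.
Zane ∩ Hana ∩ Imani ∩ Oliver ∩ Dmitri ∩ Gita: 10:15-12:15, 15:15-15:30.
Summing the common windows: 120 + 15 = 135 minutes.

135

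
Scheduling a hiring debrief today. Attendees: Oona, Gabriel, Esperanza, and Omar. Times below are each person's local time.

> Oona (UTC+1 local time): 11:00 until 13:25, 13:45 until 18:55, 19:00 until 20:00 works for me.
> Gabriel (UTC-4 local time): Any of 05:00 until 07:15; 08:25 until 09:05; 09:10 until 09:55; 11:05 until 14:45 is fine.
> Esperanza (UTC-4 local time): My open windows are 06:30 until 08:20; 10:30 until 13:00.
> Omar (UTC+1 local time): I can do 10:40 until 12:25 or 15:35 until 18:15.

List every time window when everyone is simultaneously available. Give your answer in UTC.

10:30-11:15, 15:05-17:00

Oona in UTC: 10:00-12:25, 12:45-17:55, 18:00-19:00 (subtract 1h to convert from UTC+1).
Gabriel in UTC: 09:00-11:15, 12:25-13:05, 13:10-13:55, 15:05-18:45 (add 4h to convert from UTC-4).
Esperanza in UTC: 10:30-12:20, 14:30-17:00 (add 4h to convert from UTC-4).
Omar in UTC: 09:40-11:25, 14:35-17:15 (subtract 1h to convert from UTC+1).
Oona ∩ Gabriel: 10:00-11:15, 12:45-13:05, 13:10-13:55, 15:05-17:55, 18:00-18:45.
Oona ∩ Gabriel ∩ Esperanza: 10:30-11:15, 15:05-17:00.
Oona ∩ Gabriel ∩ Esperanza ∩ Omar: 10:30-11:15, 15:05-17:00.
So the common availability across everyone is 10:30-11:15, 15:05-17:00.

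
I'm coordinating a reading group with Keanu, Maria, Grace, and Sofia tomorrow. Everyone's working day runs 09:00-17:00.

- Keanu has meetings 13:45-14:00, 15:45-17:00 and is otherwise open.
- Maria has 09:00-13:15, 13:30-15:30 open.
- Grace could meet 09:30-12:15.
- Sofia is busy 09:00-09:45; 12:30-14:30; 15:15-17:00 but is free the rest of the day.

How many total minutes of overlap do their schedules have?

Keanu free: 09:00-13:45, 14:00-15:45 (invert busy blocks within the working day).
Maria free: 09:00-13:15, 13:30-15:30.
Grace free: 09:30-12:15.
Sofia free: 09:45-12:30, 14:30-15:15 (invert busy blocks within the working day).
Keanu ∩ Maria: 09:00-13:15, 13:30-13:45, 14:00-15:30.
Keanu ∩ Maria ∩ Grace: 09:30-12:15.
Keanu ∩ Maria ∩ Grace ∩ Sofia: 09:45-12:15.
That's a single block of 150 minutes.

150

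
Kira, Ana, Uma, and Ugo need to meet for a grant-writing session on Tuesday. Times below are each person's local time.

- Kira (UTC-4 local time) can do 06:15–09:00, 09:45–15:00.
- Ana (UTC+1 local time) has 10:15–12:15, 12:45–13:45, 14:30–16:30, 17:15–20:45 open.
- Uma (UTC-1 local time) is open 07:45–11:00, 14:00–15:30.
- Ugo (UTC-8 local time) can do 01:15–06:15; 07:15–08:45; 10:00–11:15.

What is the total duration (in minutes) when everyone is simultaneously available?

105

Kira in UTC: 10:15-13:00, 13:45-19:00 (add 4h to convert from UTC-4).
Ana in UTC: 09:15-11:15, 11:45-12:45, 13:30-15:30, 16:15-19:45 (subtract 1h to convert from UTC+1).
Uma in UTC: 08:45-12:00, 15:00-16:30 (add 1h to convert from UTC-1).
Ugo in UTC: 09:15-14:15, 15:15-16:45, 18:00-19:15 (add 8h to convert from UTC-8).
Kira ∩ Ana: 10:15-11:15, 11:45-12:45, 13:45-15:30, 16:15-19:00.
Kira ∩ Ana ∩ Uma: 10:15-11:15, 11:45-12:00, 15:00-15:30, 16:15-16:30.
Kira ∩ Ana ∩ Uma ∩ Ugo: 10:15-11:15, 11:45-12:00, 15:15-15:30, 16:15-16:30.
Summing the common windows: 60 + 15 + 15 + 15 = 105 minutes.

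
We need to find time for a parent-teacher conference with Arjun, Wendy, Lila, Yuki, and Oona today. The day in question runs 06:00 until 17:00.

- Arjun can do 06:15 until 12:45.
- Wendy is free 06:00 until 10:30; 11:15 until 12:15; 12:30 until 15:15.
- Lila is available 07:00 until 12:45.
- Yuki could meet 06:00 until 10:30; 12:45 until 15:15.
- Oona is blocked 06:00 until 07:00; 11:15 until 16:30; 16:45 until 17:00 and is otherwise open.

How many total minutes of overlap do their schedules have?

Arjun free: 06:15-12:45.
Wendy free: 06:00-10:30, 11:15-12:15, 12:30-15:15.
Lila free: 07:00-12:45.
Yuki free: 06:00-10:30, 12:45-15:15.
Oona free: 07:00-11:15, 16:30-16:45 (invert busy blocks within the working day).
Arjun ∩ Wendy: 06:15-10:30, 11:15-12:15, 12:30-12:45.
Arjun ∩ Wendy ∩ Lila: 07:00-10:30, 11:15-12:15, 12:30-12:45.
Arjun ∩ Wendy ∩ Lila ∩ Yuki: 07:00-10:30.
Arjun ∩ Wendy ∩ Lila ∩ Yuki ∩ Oona: 07:00-10:30.
So the common availability across everyone is 07:00-10:30.
That's a single block of 210 minutes.

210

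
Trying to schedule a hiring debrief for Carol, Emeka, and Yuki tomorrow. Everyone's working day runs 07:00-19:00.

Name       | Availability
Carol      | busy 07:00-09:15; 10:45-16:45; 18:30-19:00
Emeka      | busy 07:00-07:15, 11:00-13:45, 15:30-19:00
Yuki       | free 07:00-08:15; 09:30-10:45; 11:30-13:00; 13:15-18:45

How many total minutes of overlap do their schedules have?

75

Carol free: 09:15-10:45, 16:45-18:30 (invert busy blocks within the working day).
Emeka free: 07:15-11:00, 13:45-15:30 (invert busy blocks within the working day).
Yuki free: 07:00-08:15, 09:30-10:45, 11:30-13:00, 13:15-18:45.
Carol ∩ Emeka: 09:15-10:45.
Carol ∩ Emeka ∩ Yuki: 09:30-10:45.
Those are the intersection windows.
That's a single block of 75 minutes.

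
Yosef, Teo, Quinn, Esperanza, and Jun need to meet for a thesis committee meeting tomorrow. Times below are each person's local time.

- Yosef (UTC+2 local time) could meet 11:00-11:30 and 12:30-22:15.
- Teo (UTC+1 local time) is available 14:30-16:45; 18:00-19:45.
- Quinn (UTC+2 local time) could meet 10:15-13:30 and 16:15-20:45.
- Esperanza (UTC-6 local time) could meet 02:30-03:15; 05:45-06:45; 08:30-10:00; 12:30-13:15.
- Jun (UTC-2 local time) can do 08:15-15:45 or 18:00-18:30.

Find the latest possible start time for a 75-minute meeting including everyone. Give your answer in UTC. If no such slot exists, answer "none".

Yosef in UTC: 09:00-09:30, 10:30-20:15 (subtract 2h to convert from UTC+2).
Teo in UTC: 13:30-15:45, 17:00-18:45 (subtract 1h to convert from UTC+1).
Quinn in UTC: 08:15-11:30, 14:15-18:45 (subtract 2h to convert from UTC+2).
Esperanza in UTC: 08:30-09:15, 11:45-12:45, 14:30-16:00, 18:30-19:15 (add 6h to convert from UTC-6).
Jun in UTC: 10:15-17:45, 20:00-20:30 (add 2h to convert from UTC-2).
Yosef ∩ Teo: 13:30-15:45, 17:00-18:45.
Yosef ∩ Teo ∩ Quinn: 14:15-15:45, 17:00-18:45.
Yosef ∩ Teo ∩ Quinn ∩ Esperanza: 14:30-15:45, 18:30-18:45.
Yosef ∩ Teo ∩ Quinn ∩ Esperanza ∩ Jun: 14:30-15:45.
The last common window of at least 75 minutes is 14:30-15:45; a 75-minute meeting can start as late as 14:30 and still end by 15:45.

14:30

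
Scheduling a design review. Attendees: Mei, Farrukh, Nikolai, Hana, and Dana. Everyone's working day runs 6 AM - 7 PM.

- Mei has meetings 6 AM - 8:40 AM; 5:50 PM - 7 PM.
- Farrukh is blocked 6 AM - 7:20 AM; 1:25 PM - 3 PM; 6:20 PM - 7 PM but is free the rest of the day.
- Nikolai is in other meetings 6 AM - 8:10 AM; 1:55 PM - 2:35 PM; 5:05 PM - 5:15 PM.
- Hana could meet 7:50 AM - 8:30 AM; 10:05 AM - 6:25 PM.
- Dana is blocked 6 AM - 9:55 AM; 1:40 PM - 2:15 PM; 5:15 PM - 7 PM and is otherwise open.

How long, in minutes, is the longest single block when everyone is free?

Mei free: 08:40-17:50 (invert busy blocks within the working day).
Farrukh free: 07:20-13:25, 15:00-18:20 (invert busy blocks within the working day).
Nikolai free: 08:10-13:55, 14:35-17:05, 17:15-19:00 (invert busy blocks within the working day).
Hana free: 07:50-08:30, 10:05-18:25.
Dana free: 09:55-13:40, 14:15-17:15 (invert busy blocks within the working day).
Mei ∩ Farrukh: 08:40-13:25, 15:00-17:50.
Mei ∩ Farrukh ∩ Nikolai: 08:40-13:25, 15:00-17:05, 17:15-17:50.
Mei ∩ Farrukh ∩ Nikolai ∩ Hana: 10:05-13:25, 15:00-17:05, 17:15-17:50.
Mei ∩ Farrukh ∩ Nikolai ∩ Hana ∩ Dana: 10:05-13:25, 15:00-17:05.
The longest is 10:05-13:25 at 200 minutes.

200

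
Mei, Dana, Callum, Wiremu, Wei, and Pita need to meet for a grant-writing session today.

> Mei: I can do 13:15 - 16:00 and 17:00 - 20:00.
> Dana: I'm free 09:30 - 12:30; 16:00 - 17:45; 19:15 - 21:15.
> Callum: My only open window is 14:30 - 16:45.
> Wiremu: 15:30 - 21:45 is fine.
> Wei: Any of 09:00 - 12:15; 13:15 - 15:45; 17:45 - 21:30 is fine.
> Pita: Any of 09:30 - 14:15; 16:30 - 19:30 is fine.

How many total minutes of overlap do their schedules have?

0

Mei ∩ Dana: 17:00-17:45, 19:15-20:00.
Mei ∩ Dana ∩ Callum: ∅.
Mei ∩ Dana ∩ Callum ∩ Wiremu: ∅.
Mei ∩ Dana ∩ Callum ∩ Wiremu ∩ Wei: ∅.
Mei ∩ Dana ∩ Callum ∩ Wiremu ∩ Wei ∩ Pita: ∅.
There is no time when everyone is free.
There is no common window, so the total is 0 minutes.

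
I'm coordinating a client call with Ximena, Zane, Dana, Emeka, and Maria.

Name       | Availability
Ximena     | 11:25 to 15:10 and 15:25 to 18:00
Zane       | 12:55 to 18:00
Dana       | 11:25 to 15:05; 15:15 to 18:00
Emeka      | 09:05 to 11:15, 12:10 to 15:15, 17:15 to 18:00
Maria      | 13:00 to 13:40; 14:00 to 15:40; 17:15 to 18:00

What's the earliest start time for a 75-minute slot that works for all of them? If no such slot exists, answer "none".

none

Ximena ∩ Zane: 12:55-15:10, 15:25-18:00.
Ximena ∩ Zane ∩ Dana: 12:55-15:05, 15:25-18:00.
Ximena ∩ Zane ∩ Dana ∩ Emeka: 12:55-15:05, 17:15-18:00.
Ximena ∩ Zane ∩ Dana ∩ Emeka ∩ Maria: 13:00-13:40, 14:00-15:05, 17:15-18:00.
No common window is at least 75 minutes long.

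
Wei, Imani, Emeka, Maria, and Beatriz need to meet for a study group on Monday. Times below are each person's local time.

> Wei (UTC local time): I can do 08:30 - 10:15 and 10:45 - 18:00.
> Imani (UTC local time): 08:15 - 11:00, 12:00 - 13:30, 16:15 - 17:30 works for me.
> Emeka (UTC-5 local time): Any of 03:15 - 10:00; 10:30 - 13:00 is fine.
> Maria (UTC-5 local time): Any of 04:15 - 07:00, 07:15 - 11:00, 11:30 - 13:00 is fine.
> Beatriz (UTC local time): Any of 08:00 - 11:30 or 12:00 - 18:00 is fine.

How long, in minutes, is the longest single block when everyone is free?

75

Wei in UTC: 08:30-10:15, 10:45-18:00.
Imani in UTC: 08:15-11:00, 12:00-13:30, 16:15-17:30.
Emeka in UTC: 08:15-15:00, 15:30-18:00 (add 5h to convert from UTC-5).
Maria in UTC: 09:15-12:00, 12:15-16:00, 16:30-18:00 (add 5h to convert from UTC-5).
Beatriz in UTC: 08:00-11:30, 12:00-18:00.
Wei ∩ Imani: 08:30-10:15, 10:45-11:00, 12:00-13:30, 16:15-17:30.
Wei ∩ Imani ∩ Emeka: 08:30-10:15, 10:45-11:00, 12:00-13:30, 16:15-17:30.
Wei ∩ Imani ∩ Emeka ∩ Maria: 09:15-10:15, 10:45-11:00, 12:15-13:30, 16:30-17:30.
Wei ∩ Imani ∩ Emeka ∩ Maria ∩ Beatriz: 09:15-10:15, 10:45-11:00, 12:15-13:30, 16:30-17:30.
The longest is 12:15-13:30 at 75 minutes.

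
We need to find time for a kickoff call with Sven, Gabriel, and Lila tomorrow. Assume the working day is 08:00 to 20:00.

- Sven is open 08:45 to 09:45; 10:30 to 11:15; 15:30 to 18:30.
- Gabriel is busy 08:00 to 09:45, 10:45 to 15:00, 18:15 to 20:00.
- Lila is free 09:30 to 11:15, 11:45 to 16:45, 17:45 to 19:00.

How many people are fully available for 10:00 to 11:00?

1

Sven free: 08:45-09:45, 10:30-11:15, 15:30-18:30.
Gabriel free: 09:45-10:45, 15:00-18:15 (invert busy blocks within the working day).
Lila free: 09:30-11:15, 11:45-16:45, 17:45-19:00.
Lila can make the full 10:00-11:00 slot — that's 1.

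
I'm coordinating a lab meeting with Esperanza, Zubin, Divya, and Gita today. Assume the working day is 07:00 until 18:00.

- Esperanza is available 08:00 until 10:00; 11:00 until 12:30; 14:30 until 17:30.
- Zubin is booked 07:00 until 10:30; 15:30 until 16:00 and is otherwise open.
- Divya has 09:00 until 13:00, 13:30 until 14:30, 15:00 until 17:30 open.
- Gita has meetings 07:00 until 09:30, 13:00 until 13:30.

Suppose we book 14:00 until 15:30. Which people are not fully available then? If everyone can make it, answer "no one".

Divya, Esperanza

Esperanza free: 08:00-10:00, 11:00-12:30, 14:30-17:30.
Zubin free: 10:30-15:30, 16:00-18:00 (invert busy blocks within the working day).
Divya free: 09:00-13:00, 13:30-14:30, 15:00-17:30.
Gita free: 09:30-13:00, 13:30-18:00 (invert busy blocks within the working day).
Esperanza: not fully free for 14:00-15:30. Zubin: free for 14:00-15:30. Divya: not fully free for 14:00-15:30. Gita: free for 14:00-15:30.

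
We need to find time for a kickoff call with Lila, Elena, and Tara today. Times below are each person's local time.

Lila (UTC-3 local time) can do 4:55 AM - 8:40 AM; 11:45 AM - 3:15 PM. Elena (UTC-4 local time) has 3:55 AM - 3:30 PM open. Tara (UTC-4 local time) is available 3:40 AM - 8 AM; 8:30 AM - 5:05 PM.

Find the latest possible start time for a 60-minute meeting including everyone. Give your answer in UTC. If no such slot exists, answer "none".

17:15

Lila in UTC: 07:55-11:40, 14:45-18:15 (add 3h to convert from UTC-3).
Elena in UTC: 07:55-19:30 (add 4h to convert from UTC-4).
Tara in UTC: 07:40-12:00, 12:30-21:05 (add 4h to convert from UTC-4).
Lila ∩ Elena: 07:55-11:40, 14:45-18:15.
Lila ∩ Elena ∩ Tara: 07:55-11:40, 14:45-18:15.
The last common window of at least 60 minutes is 14:45-18:15; a 60-minute meeting can start as late as 17:15 and still end by 18:15.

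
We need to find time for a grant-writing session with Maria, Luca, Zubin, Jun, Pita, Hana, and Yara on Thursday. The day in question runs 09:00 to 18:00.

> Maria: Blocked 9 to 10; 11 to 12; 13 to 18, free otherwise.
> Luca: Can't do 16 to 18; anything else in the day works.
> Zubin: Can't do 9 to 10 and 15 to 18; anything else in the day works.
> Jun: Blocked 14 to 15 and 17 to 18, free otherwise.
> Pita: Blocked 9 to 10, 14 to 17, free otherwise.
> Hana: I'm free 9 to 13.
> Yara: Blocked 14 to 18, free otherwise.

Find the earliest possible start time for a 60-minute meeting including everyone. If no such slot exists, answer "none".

Maria free: 10:00-11:00, 12:00-13:00 (invert busy blocks within the working day).
Luca free: 09:00-16:00 (invert busy blocks within the working day).
Zubin free: 10:00-15:00 (invert busy blocks within the working day).
Jun free: 09:00-14:00, 15:00-17:00 (invert busy blocks within the working day).
Pita free: 10:00-14:00, 17:00-18:00 (invert busy blocks within the working day).
Hana free: 09:00-13:00.
Yara free: 09:00-14:00 (invert busy blocks within the working day).
Maria ∩ Luca: 10:00-11:00, 12:00-13:00.
Maria ∩ Luca ∩ Zubin: 10:00-11:00, 12:00-13:00.
Maria ∩ Luca ∩ Zubin ∩ Jun: 10:00-11:00, 12:00-13:00.
Maria ∩ Luca ∩ Zubin ∩ Jun ∩ Pita: 10:00-11:00, 12:00-13:00.
Maria ∩ Luca ∩ Zubin ∩ Jun ∩ Pita ∩ Hana: 10:00-11:00, 12:00-13:00.
Maria ∩ Luca ∩ Zubin ∩ Jun ∩ Pita ∩ Hana ∩ Yara: 10:00-11:00, 12:00-13:00.
Those are the intersection windows.
The first common window of at least 60 minutes is 10:00-11:00, so the earliest start is 10:00.

10:00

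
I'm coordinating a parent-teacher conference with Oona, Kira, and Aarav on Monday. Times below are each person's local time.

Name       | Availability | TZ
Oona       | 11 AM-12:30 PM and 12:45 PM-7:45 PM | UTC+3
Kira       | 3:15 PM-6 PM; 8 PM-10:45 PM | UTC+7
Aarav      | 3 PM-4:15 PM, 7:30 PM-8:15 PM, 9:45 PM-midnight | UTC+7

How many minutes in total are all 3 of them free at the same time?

Oona in UTC: 08:00-09:30, 09:45-16:45 (subtract 3h to convert from UTC+3).
Kira in UTC: 08:15-11:00, 13:00-15:45 (subtract 7h to convert from UTC+7).
Aarav in UTC: 08:00-09:15, 12:30-13:15, 14:45-17:00 (subtract 7h to convert from UTC+7).
Oona ∩ Kira: 08:15-09:30, 09:45-11:00, 13:00-15:45.
Oona ∩ Kira ∩ Aarav: 08:15-09:15, 13:00-13:15, 14:45-15:45.
Summing the common windows: 60 + 15 + 60 = 135 minutes.

135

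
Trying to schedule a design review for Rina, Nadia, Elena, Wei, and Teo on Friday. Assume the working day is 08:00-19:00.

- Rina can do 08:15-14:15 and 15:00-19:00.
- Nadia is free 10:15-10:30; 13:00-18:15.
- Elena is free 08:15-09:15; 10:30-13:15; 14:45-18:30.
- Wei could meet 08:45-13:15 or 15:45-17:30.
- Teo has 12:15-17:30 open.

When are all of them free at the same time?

13:00-13:15, 15:45-17:30

Rina ∩ Nadia: 10:15-10:30, 13:00-14:15, 15:00-18:15.
Rina ∩ Nadia ∩ Elena: 13:00-13:15, 15:00-18:15.
Rina ∩ Nadia ∩ Elena ∩ Wei: 13:00-13:15, 15:45-17:30.
Rina ∩ Nadia ∩ Elena ∩ Wei ∩ Teo: 13:00-13:15, 15:45-17:30.
So the common availability across everyone is 13:00-13:15, 15:45-17:30.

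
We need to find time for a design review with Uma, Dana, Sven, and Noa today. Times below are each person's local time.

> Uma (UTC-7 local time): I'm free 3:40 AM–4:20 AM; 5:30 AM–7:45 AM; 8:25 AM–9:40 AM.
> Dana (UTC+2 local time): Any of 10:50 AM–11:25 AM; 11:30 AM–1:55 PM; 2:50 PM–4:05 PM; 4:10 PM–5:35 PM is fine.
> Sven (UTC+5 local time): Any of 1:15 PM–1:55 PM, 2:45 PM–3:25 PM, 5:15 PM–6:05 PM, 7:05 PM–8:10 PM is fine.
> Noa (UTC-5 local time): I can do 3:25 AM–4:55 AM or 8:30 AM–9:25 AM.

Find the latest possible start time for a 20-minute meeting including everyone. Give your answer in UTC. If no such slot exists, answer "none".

none

Uma in UTC: 10:40-11:20, 12:30-14:45, 15:25-16:40 (add 7h to convert from UTC-7).
Dana in UTC: 08:50-09:25, 09:30-11:55, 12:50-14:05, 14:10-15:35 (subtract 2h to convert from UTC+2).
Sven in UTC: 08:15-08:55, 09:45-10:25, 12:15-13:05, 14:05-15:10 (subtract 5h to convert from UTC+5).
Noa in UTC: 08:25-09:55, 13:30-14:25 (add 5h to convert from UTC-5).
Uma ∩ Dana: 10:40-11:20, 12:50-14:05, 14:10-14:45, 15:25-15:35.
Uma ∩ Dana ∩ Sven: 12:50-13:05, 14:10-14:45.
Uma ∩ Dana ∩ Sven ∩ Noa: 14:10-14:25.
No common window is at least 20 minutes long.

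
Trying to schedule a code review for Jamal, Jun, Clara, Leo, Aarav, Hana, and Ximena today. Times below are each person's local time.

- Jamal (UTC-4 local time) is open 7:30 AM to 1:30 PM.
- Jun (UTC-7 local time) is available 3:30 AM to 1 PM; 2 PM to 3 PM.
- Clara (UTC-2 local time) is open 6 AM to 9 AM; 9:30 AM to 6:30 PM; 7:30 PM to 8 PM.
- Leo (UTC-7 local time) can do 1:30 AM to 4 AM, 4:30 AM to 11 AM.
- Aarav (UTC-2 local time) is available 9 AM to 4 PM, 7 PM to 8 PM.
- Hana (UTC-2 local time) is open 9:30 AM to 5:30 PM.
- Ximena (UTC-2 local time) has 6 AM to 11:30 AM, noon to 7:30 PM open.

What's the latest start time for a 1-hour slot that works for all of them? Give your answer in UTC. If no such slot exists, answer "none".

Jamal in UTC: 11:30-17:30 (add 4h to convert from UTC-4).
Jun in UTC: 10:30-20:00, 21:00-22:00 (add 7h to convert from UTC-7).
Clara in UTC: 08:00-11:00, 11:30-20:30, 21:30-22:00 (add 2h to convert from UTC-2).
Leo in UTC: 08:30-11:00, 11:30-18:00 (add 7h to convert from UTC-7).
Aarav in UTC: 11:00-18:00, 21:00-22:00 (add 2h to convert from UTC-2).
Hana in UTC: 11:30-19:30 (add 2h to convert from UTC-2).
Ximena in UTC: 08:00-13:30, 14:00-21:30 (add 2h to convert from UTC-2).
Jamal ∩ Jun: 11:30-17:30.
Jamal ∩ Jun ∩ Clara: 11:30-17:30.
Jamal ∩ Jun ∩ Clara ∩ Leo: 11:30-17:30.
Jamal ∩ Jun ∩ Clara ∩ Leo ∩ Aarav: 11:30-17:30.
Jamal ∩ Jun ∩ Clara ∩ Leo ∩ Aarav ∩ Hana: 11:30-17:30.
Jamal ∩ Jun ∩ Clara ∩ Leo ∩ Aarav ∩ Hana ∩ Ximena: 11:30-13:30, 14:00-17:30.
Those are the intersection windows.
The last common window of at least 60 minutes is 14:00-17:30; a 60-minute meeting can start as late as 16:30 and still end by 17:30.

16:30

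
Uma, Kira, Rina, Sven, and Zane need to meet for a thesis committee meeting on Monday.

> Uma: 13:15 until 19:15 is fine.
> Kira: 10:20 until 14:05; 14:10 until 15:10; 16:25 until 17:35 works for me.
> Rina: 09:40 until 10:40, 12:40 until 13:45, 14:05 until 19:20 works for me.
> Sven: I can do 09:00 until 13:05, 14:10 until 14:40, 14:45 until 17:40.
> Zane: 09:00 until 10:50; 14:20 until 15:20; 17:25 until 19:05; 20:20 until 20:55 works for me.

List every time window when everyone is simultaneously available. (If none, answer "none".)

14:20-14:40, 14:45-15:10, 17:25-17:35

Uma ∩ Kira: 13:15-14:05, 14:10-15:10, 16:25-17:35.
Uma ∩ Kira ∩ Rina: 13:15-13:45, 14:10-15:10, 16:25-17:35.
Uma ∩ Kira ∩ Rina ∩ Sven: 14:10-14:40, 14:45-15:10, 16:25-17:35.
Uma ∩ Kira ∩ Rina ∩ Sven ∩ Zane: 14:20-14:40, 14:45-15:10, 17:25-17:35.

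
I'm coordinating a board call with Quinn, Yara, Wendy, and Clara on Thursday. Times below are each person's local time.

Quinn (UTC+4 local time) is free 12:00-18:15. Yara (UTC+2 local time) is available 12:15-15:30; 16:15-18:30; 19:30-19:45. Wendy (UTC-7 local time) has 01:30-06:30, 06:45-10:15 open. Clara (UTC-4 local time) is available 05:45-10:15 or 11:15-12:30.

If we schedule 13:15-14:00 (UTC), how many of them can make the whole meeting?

Quinn in UTC: 08:00-14:15 (subtract 4h to convert from UTC+4).
Yara in UTC: 10:15-13:30, 14:15-16:30, 17:30-17:45 (subtract 2h to convert from UTC+2).
Wendy in UTC: 08:30-13:30, 13:45-17:15 (add 7h to convert from UTC-7).
Clara in UTC: 09:45-14:15, 15:15-16:30 (add 4h to convert from UTC-4).
Quinn and Clara can make the full 13:15-14:00 slot — that's 2.

2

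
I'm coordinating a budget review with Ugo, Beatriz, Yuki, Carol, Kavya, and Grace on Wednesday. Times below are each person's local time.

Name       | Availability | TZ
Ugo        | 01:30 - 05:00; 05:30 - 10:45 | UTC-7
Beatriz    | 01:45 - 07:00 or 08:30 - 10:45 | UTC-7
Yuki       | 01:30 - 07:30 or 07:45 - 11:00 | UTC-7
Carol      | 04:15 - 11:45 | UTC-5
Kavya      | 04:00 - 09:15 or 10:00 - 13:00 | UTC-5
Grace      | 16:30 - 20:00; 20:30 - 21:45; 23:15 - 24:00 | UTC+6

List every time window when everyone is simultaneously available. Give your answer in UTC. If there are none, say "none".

Ugo in UTC: 08:30-12:00, 12:30-17:45 (add 7h to convert from UTC-7).
Beatriz in UTC: 08:45-14:00, 15:30-17:45 (add 7h to convert from UTC-7).
Yuki in UTC: 08:30-14:30, 14:45-18:00 (add 7h to convert from UTC-7).
Carol in UTC: 09:15-16:45 (add 5h to convert from UTC-5).
Kavya in UTC: 09:00-14:15, 15:00-18:00 (add 5h to convert from UTC-5).
Grace in UTC: 10:30-14:00, 14:30-15:45, 17:15-18:00 (subtract 6h to convert from UTC+6).
Ugo ∩ Beatriz: 08:45-12:00, 12:30-14:00, 15:30-17:45.
Ugo ∩ Beatriz ∩ Yuki: 08:45-12:00, 12:30-14:00, 15:30-17:45.
Ugo ∩ Beatriz ∩ Yuki ∩ Carol: 09:15-12:00, 12:30-14:00, 15:30-16:45.
Ugo ∩ Beatriz ∩ Yuki ∩ Carol ∩ Kavya: 09:15-12:00, 12:30-14:00, 15:30-16:45.
Ugo ∩ Beatriz ∩ Yuki ∩ Carol ∩ Kavya ∩ Grace: 10:30-12:00, 12:30-14:00, 15:30-15:45.

10:30-12:00, 12:30-14:00, 15:30-15:45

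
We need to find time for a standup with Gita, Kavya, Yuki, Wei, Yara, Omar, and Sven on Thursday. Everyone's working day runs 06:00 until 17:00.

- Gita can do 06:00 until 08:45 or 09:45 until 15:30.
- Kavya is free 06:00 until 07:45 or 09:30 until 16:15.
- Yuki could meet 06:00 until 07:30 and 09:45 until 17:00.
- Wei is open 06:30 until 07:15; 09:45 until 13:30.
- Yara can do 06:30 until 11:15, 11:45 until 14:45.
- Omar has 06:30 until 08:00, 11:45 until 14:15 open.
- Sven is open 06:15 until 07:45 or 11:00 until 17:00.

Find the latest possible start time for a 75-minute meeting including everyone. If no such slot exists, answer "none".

Gita ∩ Kavya: 06:00-07:45, 09:45-15:30.
Gita ∩ Kavya ∩ Yuki: 06:00-07:30, 09:45-15:30.
Gita ∩ Kavya ∩ Yuki ∩ Wei: 06:30-07:15, 09:45-13:30.
Gita ∩ Kavya ∩ Yuki ∩ Wei ∩ Yara: 06:30-07:15, 09:45-11:15, 11:45-13:30.
Gita ∩ Kavya ∩ Yuki ∩ Wei ∩ Yara ∩ Omar: 06:30-07:15, 11:45-13:30.
Gita ∩ Kavya ∩ Yuki ∩ Wei ∩ Yara ∩ Omar ∩ Sven: 06:30-07:15, 11:45-13:30.
Those are the intersection windows.
The last common window of at least 75 minutes is 11:45-13:30; a 75-minute meeting can start as late as 12:15 and still end by 13:30.

12:15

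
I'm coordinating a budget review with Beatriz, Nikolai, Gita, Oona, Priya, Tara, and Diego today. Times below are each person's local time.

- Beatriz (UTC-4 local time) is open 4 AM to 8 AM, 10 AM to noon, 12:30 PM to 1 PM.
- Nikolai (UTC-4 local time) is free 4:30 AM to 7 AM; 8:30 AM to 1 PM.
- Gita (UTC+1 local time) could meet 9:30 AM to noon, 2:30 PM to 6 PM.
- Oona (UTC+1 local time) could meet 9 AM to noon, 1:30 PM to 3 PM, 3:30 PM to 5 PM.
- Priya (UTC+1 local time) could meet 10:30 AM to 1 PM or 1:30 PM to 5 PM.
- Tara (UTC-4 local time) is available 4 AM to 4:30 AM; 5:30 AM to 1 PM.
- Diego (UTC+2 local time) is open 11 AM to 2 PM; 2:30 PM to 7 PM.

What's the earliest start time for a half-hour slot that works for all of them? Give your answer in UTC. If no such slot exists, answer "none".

09:30

Beatriz in UTC: 08:00-12:00, 14:00-16:00, 16:30-17:00 (add 4h to convert from UTC-4).
Nikolai in UTC: 08:30-11:00, 12:30-17:00 (add 4h to convert from UTC-4).
Gita in UTC: 08:30-11:00, 13:30-17:00 (subtract 1h to convert from UTC+1).
Oona in UTC: 08:00-11:00, 12:30-14:00, 14:30-16:00 (subtract 1h to convert from UTC+1).
Priya in UTC: 09:30-12:00, 12:30-16:00 (subtract 1h to convert from UTC+1).
Tara in UTC: 08:00-08:30, 09:30-17:00 (add 4h to convert from UTC-4).
Diego in UTC: 09:00-12:00, 12:30-17:00 (subtract 2h to convert from UTC+2).
Beatriz ∩ Nikolai: 08:30-11:00, 14:00-16:00, 16:30-17:00.
Beatriz ∩ Nikolai ∩ Gita: 08:30-11:00, 14:00-16:00, 16:30-17:00.
Beatriz ∩ Nikolai ∩ Gita ∩ Oona: 08:30-11:00, 14:30-16:00.
Beatriz ∩ Nikolai ∩ Gita ∩ Oona ∩ Priya: 09:30-11:00, 14:30-16:00.
Beatriz ∩ Nikolai ∩ Gita ∩ Oona ∩ Priya ∩ Tara: 09:30-11:00, 14:30-16:00.
Beatriz ∩ Nikolai ∩ Gita ∩ Oona ∩ Priya ∩ Tara ∩ Diego: 09:30-11:00, 14:30-16:00.
So the common availability across everyone is 09:30-11:00, 14:30-16:00.
The first common window of at least 30 minutes is 09:30-11:00, so the earliest start is 09:30.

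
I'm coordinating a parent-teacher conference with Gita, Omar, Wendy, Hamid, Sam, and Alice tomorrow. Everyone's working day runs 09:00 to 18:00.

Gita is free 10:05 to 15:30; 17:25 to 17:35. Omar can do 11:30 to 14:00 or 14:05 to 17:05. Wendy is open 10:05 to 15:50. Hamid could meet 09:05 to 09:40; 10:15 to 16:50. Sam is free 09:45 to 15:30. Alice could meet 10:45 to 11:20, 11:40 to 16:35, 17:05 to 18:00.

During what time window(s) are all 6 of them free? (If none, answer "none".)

Gita ∩ Omar: 11:30-14:00, 14:05-15:30.
Gita ∩ Omar ∩ Wendy: 11:30-14:00, 14:05-15:30.
Gita ∩ Omar ∩ Wendy ∩ Hamid: 11:30-14:00, 14:05-15:30.
Gita ∩ Omar ∩ Wendy ∩ Hamid ∩ Sam: 11:30-14:00, 14:05-15:30.
Gita ∩ Omar ∩ Wendy ∩ Hamid ∩ Sam ∩ Alice: 11:40-14:00, 14:05-15:30.
Those are the intersection windows.

11:40-14:00, 14:05-15:30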